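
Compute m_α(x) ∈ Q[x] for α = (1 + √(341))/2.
m_α(x) = x^2 - x - 85

From 2α - 1 = √(341), squaring gives (2α - 1)^2 = 341, i.e. 4α^2 - 4α + 1 = 341, so α^2 - α + (1 - 341)/4 = 0. Since 341 ≡ 1 (mod 4), (1 - 341)/4 = -85 ∈ Z. The polynomial x^2 - x - 85 has discriminant 1 - 4·(-85) = 341, which is not a perfect square in Q (d = 341 is squarefree and ≠ 1), so x^2 - x - 85 is irreducible over Q. It is the minimal polynomial of α.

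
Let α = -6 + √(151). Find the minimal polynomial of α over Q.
m_α(x) = x^2 + 12x - 115

From α + 6 = √(151), squaring gives (α + 6)^2 = 151, i.e. α^2 + 12α + 36 = 151, so α^2 + 12α - 115 = 0. The discriminant of x^2 + 12x - 115 is (12)^2 - 4·(-115) = 144 + 460 = 604, and 4·(151) is not a perfect square in Q since 151 is squarefree and ≠ 1. Hence x^2 + 12x - 115 is irreducible over Q and is the minimal polynomial of α.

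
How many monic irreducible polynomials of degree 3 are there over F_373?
There are 17298248 monic irreducible polynomials of degree 3 over F_373

Each element of F_{373^3} that lies in no proper subfield is a root of exactly one monic irreducible of degree 3 over F_373, and each such polynomial has 3 distinct roots in F_{373^3}. By Möbius inversion the count is N_373(3) = (1/3) Σ_{d|3} μ(3/d) · 373^d = (1/3)(μ(3)·373^1 + μ(1)·373^3) = 51894744/3 = 17298248.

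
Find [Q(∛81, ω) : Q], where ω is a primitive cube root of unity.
[Q(∛81, ω) : Q] = 6

[Q(∛81):Q] = 3 (min poly x^3 - 81, irreducible since 81 is not a perfect cube). [Q(ω):Q] = 2 (min poly x^2 + x + 1). Since Q(∛81) ⊂ R and ω ∉ R, we have ω ∉ Q(∛81), so x^2 + x + 1 remains irreducible over Q(∛81) and [Q(∛81, ω) : Q(∛81)] = 2. By the tower law, [Q(∛81, ω) : Q] = 3 · 2 = 6. (In fact Q(∛81, ω) is the splitting field of x^3 - 81 over Q.)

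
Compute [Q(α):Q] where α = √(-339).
[Q(α):Q] = 2

[Q(α):Q] equals the degree of the minimal polynomial of α. Here α^2 = -339 and x^2 + 339 is irreducible (d = -339 is squarefree, ≠ 1, hence not a square), so deg(m_α) = 2. Thus [Q(α):Q] = 2.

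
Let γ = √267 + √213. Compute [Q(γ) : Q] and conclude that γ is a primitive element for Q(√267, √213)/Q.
[Q(γ) : Q] = 4 (equivalently, Q(γ) = Q(√267, √213))

Obviously Q(γ) ⊆ Q(√267, √213), and [Q(√267, √213):Q] = 4 (since 267, 213 are distinct squarefree integers > 1 with 56871 not a perfect square). To show equality we compute the minimal polynomial of γ. From γ = √267 + √213: γ^2 = 267 + 2√(56871) + 213 = 480 + 2√(56871), so γ^2 - 480 = 2√(56871); squaring, (γ^2 - 480)^2 = 4·56871, i.e. γ^4 - 960γ^2 + 230400 - 227484 = 0, i.e. γ^4 - 960γ^2 + 2916 = 0. So γ is a root of x^4 - 960x^2 + 2916. This polynomial is irreducible over Q: it has no rational root (each ±√267 ± √213 is irrational), and any factorization into two quadratics over Q would force √(56871) ∈ Q (pairing opposite roots) or √267, √213 ∈ Q (other pairings), all impossible. Hence [Q(γ):Q] = 4 = [Q(√267, √213):Q], so Q(γ) = Q(√267, √213).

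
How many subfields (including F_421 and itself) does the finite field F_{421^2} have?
F_{421^2} has 2 subfields

The subfields of F_{p^n} are exactly the fields F_{p^d} for d | n (each is the fixed field of the unique index-d subgroup of Gal(F_{p^n}/F_p) ≅ Z/nZ). The divisors of n = 2 are {1, 2}, giving 2 subfields: F_{421^1}, F_{421^2}.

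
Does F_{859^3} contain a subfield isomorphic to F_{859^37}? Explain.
No: F_{859^37} is not a subfield of F_{859^3}

F_{p^m} embeds in F_{p^n} iff m | n. Here 37 ∤ 3 (since 3 = 0·37 + 3 with remainder 3 ≠ 0), so F_{859^37} is not a subfield of F_{859^3}. Equivalently: if it were, the tower law would give 37 = [F_{859^37}:F_859] dividing [F_{859^3}:F_859] = 3, contradiction.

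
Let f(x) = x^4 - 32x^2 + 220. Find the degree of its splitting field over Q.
[K : Q] = 4

Solving the quadratic in x^2: x^2 = (32 ± √(32^2 - 4·220))/2 = (32 ± √144)/2 = (32 ± 12)/2, giving x^2 = 10 or x^2 = 22. So f(x) = (x^2 - 10)(x^2 - 22) and the roots of f are ±√10, ±√22. Hence the splitting field is K = Q(√10, √22). Since 10 and 22 are distinct squarefree integers > 1, their product 220 is not a perfect square, so √22 ∉ Q(√10). By the tower law [K:Q] = [Q(√10,√22):Q(√10)] · [Q(√10):Q] = 2 · 2 = 4.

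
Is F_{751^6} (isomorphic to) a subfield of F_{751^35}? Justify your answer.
No: F_{751^6} is not a subfield of F_{751^35}

F_{p^m} embeds in F_{p^n} iff m | n. Here 6 ∤ 35 (since 35 = 5·6 + 5 with remainder 5 ≠ 0), so F_{751^6} is not a subfield of F_{751^35}. Equivalently: if it were, the tower law would give 6 = [F_{751^6}:F_751] dividing [F_{751^35}:F_751] = 35, contradiction.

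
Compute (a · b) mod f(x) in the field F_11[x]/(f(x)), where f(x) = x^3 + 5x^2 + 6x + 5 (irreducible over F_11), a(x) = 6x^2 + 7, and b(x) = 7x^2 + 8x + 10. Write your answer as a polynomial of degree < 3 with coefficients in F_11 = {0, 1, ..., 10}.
a · b ≡ 7x^2 + 4x (mod f(x))

Multiply in F_11[x]: a(x)·b(x) = (6x^2 + 7)·(7x^2 + 8x + 10) = 9x^4 + 4x^3 + 10x^2 + x + 4. This has degree ≥ 3, so divide by f(x) over F_11: 9x^4 + 4x^3 + 10x^2 + x + 4 = (9x + 3)·(x^3 + 5x^2 + 6x + 5) + (7x^2 + 4x). Hence a·b ≡ 7x^2 + 4x (mod f). (F_11[x]/(f) is a field with 11^3 = 1331 elements since f is irreducible of degree 3.)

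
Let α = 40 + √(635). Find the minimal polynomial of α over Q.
m_α(x) = x^2 - 80x + 965

From α - 40 = √(635), squaring gives (α - 40)^2 = 635, i.e. α^2 - 80α + 1600 = 635, so α^2 - 80α + 965 = 0. The discriminant of x^2 - 80x + 965 is (-80)^2 - 4·(965) = 6400 - 3860 = 2540, and 4·(635) is not a perfect square in Q since 635 is squarefree and ≠ 1. Hence x^2 - 80x + 965 is irreducible over Q and is the minimal polynomial of α.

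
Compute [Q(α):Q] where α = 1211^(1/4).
[Q(α):Q] = 4

α is a root of x^4 - 1211. By Eisenstein's criterion at the prime p = 7 (which divides the constant term 1211 but p^2 = 49 does not, since 1211 is squarefree), x^4 - 1211 is irreducible over Q. Hence [Q(α):Q] = 4.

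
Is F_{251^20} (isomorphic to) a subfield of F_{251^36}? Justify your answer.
No: F_{251^20} is not a subfield of F_{251^36}

F_{p^m} embeds in F_{p^n} iff m | n. Here 20 ∤ 36 (since 36 = 1·20 + 16 with remainder 16 ≠ 0), so F_{251^20} is not a subfield of F_{251^36}. Equivalently: if it were, the tower law would give 20 = [F_{251^20}:F_251] dividing [F_{251^36}:F_251] = 36, contradiction.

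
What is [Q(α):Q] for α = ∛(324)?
[Q(α):Q] = 3

The minimal polynomial of α is x^3 - 324, irreducible over Q since 324 is not a perfect cube (so x^3 - 324 has no rational root). Hence [Q(α):Q] = deg(m_α) = 3.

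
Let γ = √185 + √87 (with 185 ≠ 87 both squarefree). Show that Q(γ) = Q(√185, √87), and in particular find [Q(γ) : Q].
[Q(γ) : Q] = 4 (equivalently, Q(γ) = Q(√185, √87))

Obviously Q(γ) ⊆ Q(√185, √87), and [Q(√185, √87):Q] = 4 (since 185, 87 are distinct squarefree integers > 1 with 16095 not a perfect square). To show equality we compute the minimal polynomial of γ. From γ = √185 + √87: γ^2 = 185 + 2√(16095) + 87 = 272 + 2√(16095), so γ^2 - 272 = 2√(16095); squaring, (γ^2 - 272)^2 = 4·16095, i.e. γ^4 - 544γ^2 + 73984 - 64380 = 0, i.e. γ^4 - 544γ^2 + 9604 = 0. So γ is a root of x^4 - 544x^2 + 9604. This polynomial is irreducible over Q: it has no rational root (each ±√185 ± √87 is irrational), and any factorization into two quadratics over Q would force √(16095) ∈ Q (pairing opposite roots) or √185, √87 ∈ Q (other pairings), all impossible. Hence [Q(γ):Q] = 4 = [Q(√185, √87):Q], so Q(γ) = Q(√185, √87).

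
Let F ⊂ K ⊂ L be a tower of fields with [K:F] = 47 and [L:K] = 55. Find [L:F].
[L:F] = 2585

The tower law says that for any tower of field extensions F ⊂ K ⊂ L with finite degrees, [L:F] = [L:K] · [K:F]. Here this gives [L:F] = 55 · 47 = 2585.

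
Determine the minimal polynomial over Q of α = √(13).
m_α(x) = x^2 - 13

α satisfies α^2 - 13 = 0, so x^2 - 13 annihilates α. Since d = 13 is squarefree and ≠ 1, it is not a perfect square in Q, so x^2 - 13 has no rational root and is therefore irreducible over Q (a degree-2 polynomial over a field is irreducible iff it has no root). Hence m_α(x) = x^2 - 13.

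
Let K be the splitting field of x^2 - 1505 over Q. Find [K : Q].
[K : Q] = 2

f(x) = x^2 - 1505 factors as (x - √1505)(x + √1505). The splitting field is K = Q(√1505). Since 1505 is squarefree and > 1, it is not a perfect square, so x^2 - 1505 is irreducible over Q and [Q(√1505) : Q] = 2. Hence [K : Q] = 2.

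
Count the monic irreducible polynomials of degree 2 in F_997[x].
There are 496506 monic irreducible polynomials of degree 2 over F_997

Each element of F_{997^2} that lies in no proper subfield is a root of exactly one monic irreducible of degree 2 over F_997, and each such polynomial has 2 distinct roots in F_{997^2}. By Möbius inversion the count is N_997(2) = (1/2) Σ_{d|2} μ(2/d) · 997^d = (1/2)(μ(2)·997^1 + μ(1)·997^2) = 993012/2 = 496506.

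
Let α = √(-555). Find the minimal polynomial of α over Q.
m_α(x) = x^2 + 555

α satisfies α^2 + 555 = 0, so x^2 + 555 annihilates α. Since d = -555 is squarefree and ≠ 1, it is not a perfect square in Q, so x^2 + 555 has no rational root and is therefore irreducible over Q (a degree-2 polynomial over a field is irreducible iff it has no root). Hence m_α(x) = x^2 + 555.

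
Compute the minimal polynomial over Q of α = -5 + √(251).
m_α(x) = x^2 + 10x - 226

From α + 5 = √(251), squaring gives (α + 5)^2 = 251, i.e. α^2 + 10α + 25 = 251, so α^2 + 10α - 226 = 0. The discriminant of x^2 + 10x - 226 is (10)^2 - 4·(-226) = 100 + 904 = 1004, and 4·(251) is not a perfect square in Q since 251 is squarefree and ≠ 1. Hence x^2 + 10x - 226 is irreducible over Q and is the minimal polynomial of α.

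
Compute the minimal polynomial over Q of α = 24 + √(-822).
m_α(x) = x^2 - 48x + 1398

From α - 24 = √(-822), squaring gives (α - 24)^2 = -822, i.e. α^2 - 48α + 576 = -822, so α^2 - 48α + 1398 = 0. The discriminant of x^2 - 48x + 1398 is (-48)^2 - 4·(1398) = 2304 - 5592 = -3288, and 4·(-822) is not a perfect square in Q since -822 is squarefree and ≠ 1. Hence x^2 - 48x + 1398 is irreducible over Q and is the minimal polynomial of α.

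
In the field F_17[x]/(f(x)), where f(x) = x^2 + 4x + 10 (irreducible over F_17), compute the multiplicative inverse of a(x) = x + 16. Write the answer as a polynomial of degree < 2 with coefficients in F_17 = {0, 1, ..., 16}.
a(x)^(-1) ≡ 9x + 11 (mod f(x))

Since f is irreducible over F_17, F_17[x]/(f) is a field and a(x) ≠ 0 has an inverse. Apply the extended Euclidean algorithm to f(x) and a(x) in F_17[x]: f(x) = (x + 5)·a(x) + (15). The last nonzero remainder is the constant 15 = gcd(f, a) in F_17. Back-substituting through the division chain expresses 15 = s(x)·a(x) + t(x)·f(x) with s(x) ≡ 16x + 12 (mod f), so (16x + 12)·a(x) ≡ 15 (mod f). Multiplying by 15^(-1) ≡ 8 in F_17 gives a(x)^(-1) ≡ 8·(16x + 12) ≡ 9x + 11 (mod f). Check: (x + 16)·(9x + 11) = 9x^2 + 2x + 6 ≡ 1 (mod x^2 + 4x + 10).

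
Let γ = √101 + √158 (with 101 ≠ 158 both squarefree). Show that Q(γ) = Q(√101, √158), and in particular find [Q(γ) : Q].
[Q(γ) : Q] = 4 (equivalently, Q(γ) = Q(√101, √158))

Obviously Q(γ) ⊆ Q(√101, √158), and [Q(√101, √158):Q] = 4 (since 101, 158 are distinct squarefree integers > 1 with 15958 not a perfect square). To show equality we compute the minimal polynomial of γ. From γ = √101 + √158: γ^2 = 101 + 2√(15958) + 158 = 259 + 2√(15958), so γ^2 - 259 = 2√(15958); squaring, (γ^2 - 259)^2 = 4·15958, i.e. γ^4 - 518γ^2 + 67081 - 63832 = 0, i.e. γ^4 - 518γ^2 + 3249 = 0. So γ is a root of x^4 - 518x^2 + 3249. This polynomial is irreducible over Q: it has no rational root (each ±√101 ± √158 is irrational), and any factorization into two quadratics over Q would force √(15958) ∈ Q (pairing opposite roots) or √101, √158 ∈ Q (other pairings), all impossible. Hence [Q(γ):Q] = 4 = [Q(√101, √158):Q], so Q(γ) = Q(√101, √158).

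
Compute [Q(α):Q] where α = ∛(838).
[Q(α):Q] = 3

The minimal polynomial of α is x^3 - 838, irreducible over Q since 838 is not a perfect cube (so x^3 - 838 has no rational root). Hence [Q(α):Q] = deg(m_α) = 3.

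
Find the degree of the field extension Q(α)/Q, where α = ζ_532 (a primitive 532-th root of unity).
[Q(α):Q] = 216

The minimal polynomial of ζ_532 over Q is the 532-th cyclotomic polynomial Φ_532(x), which is irreducible over Q and has degree φ(532) = 216. Hence [Q(α):Q] = φ(532) = 216.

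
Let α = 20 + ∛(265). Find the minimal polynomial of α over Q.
m_α(x) = x^3 - 60x^2 + 1200x - 8265

Set β = α - 20 = ∛(265), so β^3 = 265. Then (α - 20)^3 - 265 = 0, i.e. α is a root of g(x) = (x - 20)^3 - 265 = x^3 - 60x^2 + 1200x - 8265. Since g(x) = h(x - 20) where h(x) = x^3 - 265, and h is irreducible over Q (because 265 is not a perfect cube, so h has no rational root, and a monic cubic with no rational root is irreducible), g is also irreducible (irreducibility is preserved under the substitution x → x - 20). Hence m_α(x) = x^3 - 60x^2 + 1200x - 8265.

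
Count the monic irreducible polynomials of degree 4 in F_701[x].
There are 60368612850 monic irreducible polynomials of degree 4 over F_701

Each element of F_{701^4} that lies in no proper subfield is a root of exactly one monic irreducible of degree 4 over F_701, and each such polynomial has 4 distinct roots in F_{701^4}. By Möbius inversion the count is N_701(4) = (1/4) Σ_{d|4} μ(4/d) · 701^d = (1/4)(μ(4)·701^1 + μ(2)·701^2 + μ(1)·701^4) = 241474451400/4 = 60368612850.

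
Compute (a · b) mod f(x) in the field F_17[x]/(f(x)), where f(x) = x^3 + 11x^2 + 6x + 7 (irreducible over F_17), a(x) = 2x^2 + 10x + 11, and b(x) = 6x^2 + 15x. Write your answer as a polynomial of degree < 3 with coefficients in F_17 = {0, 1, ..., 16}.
a · b ≡ 11x^2 + 10x + 5 (mod f(x))

Multiply in F_17[x]: a(x)·b(x) = (2x^2 + 10x + 11)·(6x^2 + 15x) = 12x^4 + 5x^3 + 12x^2 + 12x. This has degree ≥ 3, so divide by f(x) over F_17: 12x^4 + 5x^3 + 12x^2 + 12x = (12x + 9)·(x^3 + 11x^2 + 6x + 7) + (11x^2 + 10x + 5). Hence a·b ≡ 11x^2 + 10x + 5 (mod f). (F_17[x]/(f) is a field with 17^3 = 4913 elements since f is irreducible of degree 3.)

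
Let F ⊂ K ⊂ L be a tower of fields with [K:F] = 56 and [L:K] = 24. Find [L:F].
[L:F] = 1344

The tower law says that for any tower of field extensions F ⊂ K ⊂ L with finite degrees, [L:F] = [L:K] · [K:F]. Here this gives [L:F] = 24 · 56 = 1344.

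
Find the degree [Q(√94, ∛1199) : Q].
[Q(√94, ∛1199) : Q] = 6

Let L = Q(√94, ∛1199). Since Q(√94) ⊂ L and [Q(√94):Q] = 2, the tower law gives 2 | [L:Q]. Likewise Q(∛1199) ⊂ L with [Q(∛1199):Q] = 3 (because 1199 is not a perfect cube), so 3 | [L:Q]. As gcd(2,3) = 1, [L:Q] is divisible by 6. Conversely L is generated over Q by √94 and ∛1199, so [L:Q] ≤ 2·3 = 6. Therefore [Q(√94, ∛1199) : Q] = 6.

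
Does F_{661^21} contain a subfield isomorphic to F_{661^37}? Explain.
No: F_{661^37} is not a subfield of F_{661^21}

F_{p^m} embeds in F_{p^n} iff m | n. Here 37 ∤ 21 (since 21 = 0·37 + 21 with remainder 21 ≠ 0), so F_{661^37} is not a subfield of F_{661^21}. Equivalently: if it were, the tower law would give 37 = [F_{661^37}:F_661] dividing [F_{661^21}:F_661] = 21, contradiction.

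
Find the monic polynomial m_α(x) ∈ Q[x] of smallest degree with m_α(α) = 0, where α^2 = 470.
m_α(x) = x^2 - 470

α satisfies α^2 - 470 = 0, so x^2 - 470 annihilates α. Since d = 470 is squarefree and ≠ 1, it is not a perfect square in Q, so x^2 - 470 has no rational root and is therefore irreducible over Q (a degree-2 polynomial over a field is irreducible iff it has no root). Hence m_α(x) = x^2 - 470.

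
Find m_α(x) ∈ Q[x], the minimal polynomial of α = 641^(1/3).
m_α(x) = x^3 - 641

α satisfies α^3 = 641, so x^3 - 641 annihilates α. By the rational root test, a rational root p/q (in lowest terms) of x^3 - 641 would satisfy p^3 = 641 q^3, forcing q = 1 and p^3 = 641; but 641 is not a perfect cube, contradiction. A monic cubic over Q with no rational root is irreducible (any nontrivial factorization would include a linear factor). Hence x^3 - 641 is the minimal polynomial of α, and in particular [Q(α):Q] = 3.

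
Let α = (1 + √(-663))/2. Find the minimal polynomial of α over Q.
m_α(x) = x^2 - x + 166

From 2α - 1 = √(-663), squaring gives (2α - 1)^2 = -663, i.e. 4α^2 - 4α + 1 = -663, so α^2 - α + (1 + 663)/4 = 0. Since -663 ≡ 1 (mod 4), (1 + 663)/4 = 166 ∈ Z. The polynomial x^2 - x + 166 has discriminant 1 - 4·(166) = -663, which is not a perfect square in Q (d = -663 is squarefree and ≠ 1), so x^2 - x + 166 is irreducible over Q. It is the minimal polynomial of α.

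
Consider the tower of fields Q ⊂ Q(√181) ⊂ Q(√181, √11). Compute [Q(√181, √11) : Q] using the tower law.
[Q(√181, √11) : Q] = 4

[Q(√181):Q] = 2 (min poly x^2 - 181, irreducible since 181 is squarefree > 1). For the top step, suppose √11 ∈ Q(√181), say √11 = c + d√181 with c, d ∈ Q. Squaring: 11 = c^2 + 181d^2 + 2cd√181. Since √181 ∉ Q this forces 2cd = 0. If d = 0 then √11 = c ∈ Q, contradicting 11 squarefree > 1. If c = 0 then 11 = 181d^2, so 181·11 = (181d)^2 is a perfect square in Q — but 181·11 = 1991 is not a perfect square (since 181 and 11 are distinct squarefree integers). Contradiction. Hence √11 ∉ Q(√181), so x^2 - 11 stays irreducible over Q(√181) and [Q(√181, √11) : Q(√181)] = 2. By the tower law, [Q(√181, √11) : Q] = 2 · 2 = 4.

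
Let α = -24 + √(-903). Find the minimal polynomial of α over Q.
m_α(x) = x^2 + 48x + 1479

From α + 24 = √(-903), squaring gives (α + 24)^2 = -903, i.e. α^2 + 48α + 576 = -903, so α^2 + 48α + 1479 = 0. The discriminant of x^2 + 48x + 1479 is (48)^2 - 4·(1479) = 2304 - 5916 = -3612, and 4·(-903) is not a perfect square in Q since -903 is squarefree and ≠ 1. Hence x^2 + 48x + 1479 is irreducible over Q and is the minimal polynomial of α.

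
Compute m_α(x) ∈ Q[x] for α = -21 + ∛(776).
m_α(x) = x^3 + 63x^2 + 1323x + 8485

Set β = α + 21 = ∛(776), so β^3 = 776. Then (α + 21)^3 - 776 = 0, i.e. α is a root of g(x) = (x + 21)^3 - 776 = x^3 + 63x^2 + 1323x + 8485. Since g(x) = h(x + 21) where h(x) = x^3 - 776, and h is irreducible over Q (because 776 is not a perfect cube, so h has no rational root, and a monic cubic with no rational root is irreducible), g is also irreducible (irreducibility is preserved under the substitution x → x + 21). Hence m_α(x) = x^3 + 63x^2 + 1323x + 8485.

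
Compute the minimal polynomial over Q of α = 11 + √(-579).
m_α(x) = x^2 - 22x + 700

From α - 11 = √(-579), squaring gives (α - 11)^2 = -579, i.e. α^2 - 22α + 121 = -579, so α^2 - 22α + 700 = 0. The discriminant of x^2 - 22x + 700 is (-22)^2 - 4·(700) = 484 - 2800 = -2316, and 4·(-579) is not a perfect square in Q since -579 is squarefree and ≠ 1. Hence x^2 - 22x + 700 is irreducible over Q and is the minimal polynomial of α.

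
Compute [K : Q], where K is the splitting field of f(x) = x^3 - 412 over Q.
[K : Q] = 6

The roots of x^3 - 412 are ∛412, ω∛412, ω^2∛412 where ω = e^(2πi/3) is a primitive cube root of unity, so K = Q(∛412, ω). Now [Q(∛412):Q] = 3 (since 412 is not a perfect cube, x^3 - 412 is irreducible) and [Q(ω):Q] = 2. Both 2 and 3 divide [K:Q], and [K:Q] ≤ 3·2 = 6, so [K:Q] = 6. (Equivalently: Q(∛412) ⊂ R but ω ∉ R, so [K : Q(∛412)] = 2.)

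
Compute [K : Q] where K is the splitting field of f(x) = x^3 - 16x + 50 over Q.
[K : Q] = 6

By the rational root test, any rational root of the monic integer polynomial f(x) = x^3 - 16x + 50 must be an integer dividing the constant term 50, i.e. one of ±{1, 2, 5, 10, 25, 50}. Evaluating: f(1) = 35, f(-1) = 65, f(2) = 26, f(-2) = 74, f(5) = 95, f(-5) = 5, f(10) = 890, f(-10) = -790, f(25) = 15275, f(-25) = -15175, f(50) = 124250, f(-50) = -124150; none is 0, so f has no rational root and is therefore irreducible over Q (a cubic with no linear factor over a field is irreducible). For an irreducible cubic, the Galois group is A_3 or S_3 according as the discriminant disc(f) = -4a^3 - 27b^2 = -4·(-16)^3 - 27·(50)^2 = -51116 is or is not a square in Q. Here disc(f) = -51116 is not a perfect square in Q, so the Galois group of f over Q is not contained in A_3 and must be all of S_3. The splitting field has degree |S_3| = 6 over Q, so [K : Q] = 6.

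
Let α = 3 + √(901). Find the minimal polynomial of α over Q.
m_α(x) = x^2 - 6x - 892

From α - 3 = √(901), squaring gives (α - 3)^2 = 901, i.e. α^2 - 6α + 9 = 901, so α^2 - 6α - 892 = 0. The discriminant of x^2 - 6x - 892 is (-6)^2 - 4·(-892) = 36 + 3568 = 3604, and 4·(901) is not a perfect square in Q since 901 is squarefree and ≠ 1. Hence x^2 - 6x - 892 is irreducible over Q and is the minimal polynomial of α.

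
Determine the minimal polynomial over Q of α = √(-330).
m_α(x) = x^2 + 330

α satisfies α^2 + 330 = 0, so x^2 + 330 annihilates α. Since d = -330 is squarefree and ≠ 1, it is not a perfect square in Q, so x^2 + 330 has no rational root and is therefore irreducible over Q (a degree-2 polynomial over a field is irreducible iff it has no root). Hence m_α(x) = x^2 + 330.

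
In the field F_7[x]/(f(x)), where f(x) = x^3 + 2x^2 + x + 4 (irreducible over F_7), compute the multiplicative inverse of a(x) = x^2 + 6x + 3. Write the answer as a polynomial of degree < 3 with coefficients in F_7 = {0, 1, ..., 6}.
a(x)^(-1) ≡ 4x^2 + 3 (mod f(x))

Since f is irreducible over F_7, F_7[x]/(f) is a field and a(x) ≠ 0 has an inverse. Apply the extended Euclidean algorithm to f(x) and a(x) in F_7[x]: f(x) = (x + 3)·a(x) + (x + 2);  a(x) = (x + 4)·(x + 2) + (2). The last nonzero remainder is the constant 2 = gcd(f, a) in F_7. Back-substituting through the division chain expresses 2 = s(x)·a(x) + t(x)·f(x) with s(x) ≡ x^2 + 6 (mod f), so (x^2 + 6)·a(x) ≡ 2 (mod f). Multiplying by 2^(-1) ≡ 4 in F_7 gives a(x)^(-1) ≡ 4·(x^2 + 6) ≡ 4x^2 + 3 (mod f). Check: (x^2 + 6x + 3)·(4x^2 + 3) = 4x^4 + 3x^3 + x^2 + 4x + 2 ≡ 1 (mod x^3 + 2x^2 + x + 4).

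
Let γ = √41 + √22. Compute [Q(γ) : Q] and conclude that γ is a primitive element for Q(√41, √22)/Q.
[Q(γ) : Q] = 4 (equivalently, Q(γ) = Q(√41, √22))

Obviously Q(γ) ⊆ Q(√41, √22), and [Q(√41, √22):Q] = 4 (since 41, 22 are distinct squarefree integers > 1 with 902 not a perfect square). To show equality we compute the minimal polynomial of γ. From γ = √41 + √22: γ^2 = 41 + 2√(902) + 22 = 63 + 2√(902), so γ^2 - 63 = 2√(902); squaring, (γ^2 - 63)^2 = 4·902, i.e. γ^4 - 126γ^2 + 3969 - 3608 = 0, i.e. γ^4 - 126γ^2 + 361 = 0. So γ is a root of x^4 - 126x^2 + 361. This polynomial is irreducible over Q: it has no rational root (each ±√41 ± √22 is irrational), and any factorization into two quadratics over Q would force √(902) ∈ Q (pairing opposite roots) or √41, √22 ∈ Q (other pairings), all impossible. Hence [Q(γ):Q] = 4 = [Q(√41, √22):Q], so Q(γ) = Q(√41, √22).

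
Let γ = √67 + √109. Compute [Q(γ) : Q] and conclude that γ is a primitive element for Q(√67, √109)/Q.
[Q(γ) : Q] = 4 (equivalently, Q(γ) = Q(√67, √109))

Obviously Q(γ) ⊆ Q(√67, √109), and [Q(√67, √109):Q] = 4 (since 67, 109 are distinct squarefree integers > 1 with 7303 not a perfect square). To show equality we compute the minimal polynomial of γ. From γ = √67 + √109: γ^2 = 67 + 2√(7303) + 109 = 176 + 2√(7303), so γ^2 - 176 = 2√(7303); squaring, (γ^2 - 176)^2 = 4·7303, i.e. γ^4 - 352γ^2 + 30976 - 29212 = 0, i.e. γ^4 - 352γ^2 + 1764 = 0. So γ is a root of x^4 - 352x^2 + 1764. This polynomial is irreducible over Q: it has no rational root (each ±√67 ± √109 is irrational), and any factorization into two quadratics over Q would force √(7303) ∈ Q (pairing opposite roots) or √67, √109 ∈ Q (other pairings), all impossible. Hence [Q(γ):Q] = 4 = [Q(√67, √109):Q], so Q(γ) = Q(√67, √109).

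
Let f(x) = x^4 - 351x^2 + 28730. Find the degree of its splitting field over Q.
[K : Q] = 4

Solving the quadratic in x^2: x^2 = (351 ± √(351^2 - 4·28730))/2 = (351 ± √8281)/2 = (351 ± 91)/2, giving x^2 = 221 or x^2 = 130. So f(x) = (x^2 - 221)(x^2 - 130) and the roots of f are ±√221, ±√130. Hence the splitting field is K = Q(√221, √130). Since 221 and 130 are distinct squarefree integers > 1, their product 28730 is not a perfect square, so √130 ∉ Q(√221). By the tower law [K:Q] = [Q(√221,√130):Q(√221)] · [Q(√221):Q] = 2 · 2 = 4.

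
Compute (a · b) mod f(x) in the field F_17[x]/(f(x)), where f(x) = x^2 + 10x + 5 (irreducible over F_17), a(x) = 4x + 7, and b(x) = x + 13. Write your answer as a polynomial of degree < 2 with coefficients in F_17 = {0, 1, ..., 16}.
a · b ≡ 2x + 3 (mod f(x))

Multiply in F_17[x]: a(x)·b(x) = (4x + 7)·(x + 13) = 4x^2 + 8x + 6. This has degree ≥ 2, so divide by f(x) over F_17: 4x^2 + 8x + 6 = (4)·(x^2 + 10x + 5) + (2x + 3). Hence a·b ≡ 2x + 3 (mod f). (F_17[x]/(f) is a field with 17^2 = 289 elements since f is irreducible of degree 2.)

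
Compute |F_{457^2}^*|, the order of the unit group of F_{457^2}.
|F_{457^2}^*| = 208848

F_{457^2} has 457^2 = 208849 elements; its multiplicative group consists of all nonzero elements, so |F_{457^2}^*| = 208849 - 1 = 208848. (It is cyclic since any finite subgroup of the multiplicative group of a field is cyclic.)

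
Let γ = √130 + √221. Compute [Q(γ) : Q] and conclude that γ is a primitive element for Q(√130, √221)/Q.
[Q(γ) : Q] = 4 (equivalently, Q(γ) = Q(√130, √221))

Obviously Q(γ) ⊆ Q(√130, √221), and [Q(√130, √221):Q] = 4 (since 130, 221 are distinct squarefree integers > 1 with 28730 not a perfect square). To show equality we compute the minimal polynomial of γ. From γ = √130 + √221: γ^2 = 130 + 2√(28730) + 221 = 351 + 2√(28730), so γ^2 - 351 = 2√(28730); squaring, (γ^2 - 351)^2 = 4·28730, i.e. γ^4 - 702γ^2 + 123201 - 114920 = 0, i.e. γ^4 - 702γ^2 + 8281 = 0. So γ is a root of x^4 - 702x^2 + 8281. This polynomial is irreducible over Q: it has no rational root (each ±√130 ± √221 is irrational), and any factorization into two quadratics over Q would force √(28730) ∈ Q (pairing opposite roots) or √130, √221 ∈ Q (other pairings), all impossible. Hence [Q(γ):Q] = 4 = [Q(√130, √221):Q], so Q(γ) = Q(√130, √221).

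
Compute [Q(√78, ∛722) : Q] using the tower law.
[Q(√78, ∛722) : Q] = 6

Let L = Q(√78, ∛722). Since Q(√78) ⊂ L and [Q(√78):Q] = 2, the tower law gives 2 | [L:Q]. Likewise Q(∛722) ⊂ L with [Q(∛722):Q] = 3 (because 722 is not a perfect cube), so 3 | [L:Q]. As gcd(2,3) = 1, [L:Q] is divisible by 6. Conversely L is generated over Q by √78 and ∛722, so [L:Q] ≤ 2·3 = 6. Therefore [Q(√78, ∛722) : Q] = 6.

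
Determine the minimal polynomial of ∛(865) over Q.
m_α(x) = x^3 - 865

α satisfies α^3 = 865, so x^3 - 865 annihilates α. By the rational root test, a rational root p/q (in lowest terms) of x^3 - 865 would satisfy p^3 = 865 q^3, forcing q = 1 and p^3 = 865; but 865 is not a perfect cube, contradiction. A monic cubic over Q with no rational root is irreducible (any nontrivial factorization would include a linear factor). Hence x^3 - 865 is the minimal polynomial of α, and in particular [Q(α):Q] = 3.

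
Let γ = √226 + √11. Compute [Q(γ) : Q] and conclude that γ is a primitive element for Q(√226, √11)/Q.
[Q(γ) : Q] = 4 (equivalently, Q(γ) = Q(√226, √11))

Obviously Q(γ) ⊆ Q(√226, √11), and [Q(√226, √11):Q] = 4 (since 226, 11 are distinct squarefree integers > 1 with 2486 not a perfect square). To show equality we compute the minimal polynomial of γ. From γ = √226 + √11: γ^2 = 226 + 2√(2486) + 11 = 237 + 2√(2486), so γ^2 - 237 = 2√(2486); squaring, (γ^2 - 237)^2 = 4·2486, i.e. γ^4 - 474γ^2 + 56169 - 9944 = 0, i.e. γ^4 - 474γ^2 + 46225 = 0. So γ is a root of x^4 - 474x^2 + 46225. This polynomial is irreducible over Q: it has no rational root (each ±√226 ± √11 is irrational), and any factorization into two quadratics over Q would force √(2486) ∈ Q (pairing opposite roots) or √226, √11 ∈ Q (other pairings), all impossible. Hence [Q(γ):Q] = 4 = [Q(√226, √11):Q], so Q(γ) = Q(√226, √11).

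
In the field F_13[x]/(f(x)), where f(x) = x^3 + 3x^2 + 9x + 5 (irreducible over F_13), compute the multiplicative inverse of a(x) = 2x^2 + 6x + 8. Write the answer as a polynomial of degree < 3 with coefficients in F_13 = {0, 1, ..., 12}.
a(x)^(-1) ≡ 2x^2 + 4x + 10 (mod f(x))

Since f is irreducible over F_13, F_13[x]/(f) is a field and a(x) ≠ 0 has an inverse. Apply the extended Euclidean algorithm to f(x) and a(x) in F_13[x]: f(x) = (7x)·a(x) + (5x + 5);  a(x) = (3x + 6)·(5x + 5) + (4). The last nonzero remainder is the constant 4 = gcd(f, a) in F_13. Back-substituting through the division chain expresses 4 = s(x)·a(x) + t(x)·f(x) with s(x) ≡ 8x^2 + 3x + 1 (mod f), so (8x^2 + 3x + 1)·a(x) ≡ 4 (mod f). Multiplying by 4^(-1) ≡ 10 in F_13 gives a(x)^(-1) ≡ 10·(8x^2 + 3x + 1) ≡ 2x^2 + 4x + 10 (mod f). Check: (2x^2 + 6x + 8)·(2x^2 + 4x + 10) = 4x^4 + 7x^3 + 8x^2 + x + 2 ≡ 1 (mod x^3 + 3x^2 + 9x + 5).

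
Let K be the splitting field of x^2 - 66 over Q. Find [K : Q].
[K : Q] = 2

f(x) = x^2 - 66 factors as (x - √66)(x + √66). The splitting field is K = Q(√66). Since 66 is squarefree and > 1, it is not a perfect square, so x^2 - 66 is irreducible over Q and [Q(√66) : Q] = 2. Hence [K : Q] = 2.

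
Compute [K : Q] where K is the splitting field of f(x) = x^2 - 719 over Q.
[K : Q] = 2

f(x) = x^2 - 719 factors as (x - √719)(x + √719). The splitting field is K = Q(√719). Since 719 is squarefree and > 1, it is not a perfect square, so x^2 - 719 is irreducible over Q and [Q(√719) : Q] = 2. Hence [K : Q] = 2.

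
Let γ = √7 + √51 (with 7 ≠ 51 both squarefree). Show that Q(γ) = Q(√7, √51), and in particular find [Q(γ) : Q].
[Q(γ) : Q] = 4 (equivalently, Q(γ) = Q(√7, √51))

Obviously Q(γ) ⊆ Q(√7, √51), and [Q(√7, √51):Q] = 4 (since 7, 51 are distinct squarefree integers > 1 with 357 not a perfect square). To show equality we compute the minimal polynomial of γ. From γ = √7 + √51: γ^2 = 7 + 2√(357) + 51 = 58 + 2√(357), so γ^2 - 58 = 2√(357); squaring, (γ^2 - 58)^2 = 4·357, i.e. γ^4 - 116γ^2 + 3364 - 1428 = 0, i.e. γ^4 - 116γ^2 + 1936 = 0. So γ is a root of x^4 - 116x^2 + 1936. This polynomial is irreducible over Q: it has no rational root (each ±√7 ± √51 is irrational), and any factorization into two quadratics over Q would force √(357) ∈ Q (pairing opposite roots) or √7, √51 ∈ Q (other pairings), all impossible. Hence [Q(γ):Q] = 4 = [Q(√7, √51):Q], so Q(γ) = Q(√7, √51).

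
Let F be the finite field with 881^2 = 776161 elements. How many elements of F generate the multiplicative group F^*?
There are φ(776160) = 161280 primitive elements

F_q^* is cyclic of order q - 1 = 776160. A cyclic group of order m has exactly φ(m) generators. Here m = 776160 = 2^5 · 3^2 · 5 · 7^2 · 11, so the number of primitive elements is φ(776160) = 161280.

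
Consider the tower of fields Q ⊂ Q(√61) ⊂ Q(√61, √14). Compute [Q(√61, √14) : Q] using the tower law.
[Q(√61, √14) : Q] = 4

[Q(√61):Q] = 2 (min poly x^2 - 61, irreducible since 61 is squarefree > 1). For the top step, suppose √14 ∈ Q(√61), say √14 = c + d√61 with c, d ∈ Q. Squaring: 14 = c^2 + 61d^2 + 2cd√61. Since √61 ∉ Q this forces 2cd = 0. If d = 0 then √14 = c ∈ Q, contradicting 14 squarefree > 1. If c = 0 then 14 = 61d^2, so 61·14 = (61d)^2 is a perfect square in Q — but 61·14 = 854 is not a perfect square (since 61 and 14 are distinct squarefree integers). Contradiction. Hence √14 ∉ Q(√61), so x^2 - 14 stays irreducible over Q(√61) and [Q(√61, √14) : Q(√61)] = 2. By the tower law, [Q(√61, √14) : Q] = 2 · 2 = 4.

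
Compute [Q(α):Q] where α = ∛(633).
[Q(α):Q] = 3

The minimal polynomial of α is x^3 - 633, irreducible over Q since 633 is not a perfect cube (so x^3 - 633 has no rational root). Hence [Q(α):Q] = deg(m_α) = 3.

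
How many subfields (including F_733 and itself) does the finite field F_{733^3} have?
F_{733^3} has 2 subfields

The subfields of F_{p^n} are exactly the fields F_{p^d} for d | n (each is the fixed field of the unique index-d subgroup of Gal(F_{p^n}/F_p) ≅ Z/nZ). The divisors of n = 3 are {1, 3}, giving 2 subfields: F_{733^1}, F_{733^3}.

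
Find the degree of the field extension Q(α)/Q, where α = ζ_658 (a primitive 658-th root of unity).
[Q(α):Q] = 276

The minimal polynomial of ζ_658 over Q is the 658-th cyclotomic polynomial Φ_658(x), which is irreducible over Q and has degree φ(658) = 276. Hence [Q(α):Q] = φ(658) = 276.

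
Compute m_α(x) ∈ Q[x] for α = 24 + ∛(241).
m_α(x) = x^3 - 72x^2 + 1728x - 14065

Set β = α - 24 = ∛(241), so β^3 = 241. Then (α - 24)^3 - 241 = 0, i.e. α is a root of g(x) = (x - 24)^3 - 241 = x^3 - 72x^2 + 1728x - 14065. Since g(x) = h(x - 24) where h(x) = x^3 - 241, and h is irreducible over Q (because 241 is not a perfect cube, so h has no rational root, and a monic cubic with no rational root is irreducible), g is also irreducible (irreducibility is preserved under the substitution x → x - 24). Hence m_α(x) = x^3 - 72x^2 + 1728x - 14065.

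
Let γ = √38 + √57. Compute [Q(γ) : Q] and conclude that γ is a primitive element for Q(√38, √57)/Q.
[Q(γ) : Q] = 4 (equivalently, Q(γ) = Q(√38, √57))

Obviously Q(γ) ⊆ Q(√38, √57), and [Q(√38, √57):Q] = 4 (since 38, 57 are distinct squarefree integers > 1 with 2166 not a perfect square). To show equality we compute the minimal polynomial of γ. From γ = √38 + √57: γ^2 = 38 + 2√(2166) + 57 = 95 + 2√(2166), so γ^2 - 95 = 2√(2166); squaring, (γ^2 - 95)^2 = 4·2166, i.e. γ^4 - 190γ^2 + 9025 - 8664 = 0, i.e. γ^4 - 190γ^2 + 361 = 0. So γ is a root of x^4 - 190x^2 + 361. This polynomial is irreducible over Q: it has no rational root (each ±√38 ± √57 is irrational), and any factorization into two quadratics over Q would force √(2166) ∈ Q (pairing opposite roots) or √38, √57 ∈ Q (other pairings), all impossible. Hence [Q(γ):Q] = 4 = [Q(√38, √57):Q], so Q(γ) = Q(√38, √57).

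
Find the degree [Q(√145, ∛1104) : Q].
[Q(√145, ∛1104) : Q] = 6

Let L = Q(√145, ∛1104). Since Q(√145) ⊂ L and [Q(√145):Q] = 2, the tower law gives 2 | [L:Q]. Likewise Q(∛1104) ⊂ L with [Q(∛1104):Q] = 3 (because 1104 is not a perfect cube), so 3 | [L:Q]. As gcd(2,3) = 1, [L:Q] is divisible by 6. Conversely L is generated over Q by √145 and ∛1104, so [L:Q] ≤ 2·3 = 6. Therefore [Q(√145, ∛1104) : Q] = 6.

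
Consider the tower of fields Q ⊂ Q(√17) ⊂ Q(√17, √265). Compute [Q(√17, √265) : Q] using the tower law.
[Q(√17, √265) : Q] = 4

[Q(√17):Q] = 2 (min poly x^2 - 17, irreducible since 17 is squarefree > 1). For the top step, suppose √265 ∈ Q(√17), say √265 = c + d√17 with c, d ∈ Q. Squaring: 265 = c^2 + 17d^2 + 2cd√17. Since √17 ∉ Q this forces 2cd = 0. If d = 0 then √265 = c ∈ Q, contradicting 265 squarefree > 1. If c = 0 then 265 = 17d^2, so 17·265 = (17d)^2 is a perfect square in Q — but 17·265 = 4505 is not a perfect square (since 17 and 265 are distinct squarefree integers). Contradiction. Hence √265 ∉ Q(√17), so x^2 - 265 stays irreducible over Q(√17) and [Q(√17, √265) : Q(√17)] = 2. By the tower law, [Q(√17, √265) : Q] = 2 · 2 = 4.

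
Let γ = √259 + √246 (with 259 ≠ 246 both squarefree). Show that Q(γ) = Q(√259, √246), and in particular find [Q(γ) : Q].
[Q(γ) : Q] = 4 (equivalently, Q(γ) = Q(√259, √246))

Obviously Q(γ) ⊆ Q(√259, √246), and [Q(√259, √246):Q] = 4 (since 259, 246 are distinct squarefree integers > 1 with 63714 not a perfect square). To show equality we compute the minimal polynomial of γ. From γ = √259 + √246: γ^2 = 259 + 2√(63714) + 246 = 505 + 2√(63714), so γ^2 - 505 = 2√(63714); squaring, (γ^2 - 505)^2 = 4·63714, i.e. γ^4 - 1010γ^2 + 255025 - 254856 = 0, i.e. γ^4 - 1010γ^2 + 169 = 0. So γ is a root of x^4 - 1010x^2 + 169. This polynomial is irreducible over Q: it has no rational root (each ±√259 ± √246 is irrational), and any factorization into two quadratics over Q would force √(63714) ∈ Q (pairing opposite roots) or √259, √246 ∈ Q (other pairings), all impossible. Hence [Q(γ):Q] = 4 = [Q(√259, √246):Q], so Q(γ) = Q(√259, √246).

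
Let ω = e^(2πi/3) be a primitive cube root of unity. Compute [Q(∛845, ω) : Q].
[Q(∛845, ω) : Q] = 6

[Q(∛845):Q] = 3 (min poly x^3 - 845, irreducible since 845 is not a perfect cube). [Q(ω):Q] = 2 (min poly x^2 + x + 1). Since Q(∛845) ⊂ R and ω ∉ R, we have ω ∉ Q(∛845), so x^2 + x + 1 remains irreducible over Q(∛845) and [Q(∛845, ω) : Q(∛845)] = 2. By the tower law, [Q(∛845, ω) : Q] = 3 · 2 = 6. (In fact Q(∛845, ω) is the splitting field of x^3 - 845 over Q.)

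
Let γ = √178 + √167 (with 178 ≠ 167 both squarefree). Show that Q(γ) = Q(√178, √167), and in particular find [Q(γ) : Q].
[Q(γ) : Q] = 4 (equivalently, Q(γ) = Q(√178, √167))

Obviously Q(γ) ⊆ Q(√178, √167), and [Q(√178, √167):Q] = 4 (since 178, 167 are distinct squarefree integers > 1 with 29726 not a perfect square). To show equality we compute the minimal polynomial of γ. From γ = √178 + √167: γ^2 = 178 + 2√(29726) + 167 = 345 + 2√(29726), so γ^2 - 345 = 2√(29726); squaring, (γ^2 - 345)^2 = 4·29726, i.e. γ^4 - 690γ^2 + 119025 - 118904 = 0, i.e. γ^4 - 690γ^2 + 121 = 0. So γ is a root of x^4 - 690x^2 + 121. This polynomial is irreducible over Q: it has no rational root (each ±√178 ± √167 is irrational), and any factorization into two quadratics over Q would force √(29726) ∈ Q (pairing opposite roots) or √178, √167 ∈ Q (other pairings), all impossible. Hence [Q(γ):Q] = 4 = [Q(√178, √167):Q], so Q(γ) = Q(√178, √167).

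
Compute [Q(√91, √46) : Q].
[Q(√91, √46) : Q] = 4

[Q(√91):Q] = 2 (min poly x^2 - 91, irreducible since 91 is squarefree > 1). For the top step, suppose √46 ∈ Q(√91), say √46 = c + d√91 with c, d ∈ Q. Squaring: 46 = c^2 + 91d^2 + 2cd√91. Since √91 ∉ Q this forces 2cd = 0. If d = 0 then √46 = c ∈ Q, contradicting 46 squarefree > 1. If c = 0 then 46 = 91d^2, so 91·46 = (91d)^2 is a perfect square in Q — but 91·46 = 4186 is not a perfect square (since 91 and 46 are distinct squarefree integers). Contradiction. Hence √46 ∉ Q(√91), so x^2 - 46 stays irreducible over Q(√91) and [Q(√91, √46) : Q(√91)] = 2. By the tower law, [Q(√91, √46) : Q] = 2 · 2 = 4.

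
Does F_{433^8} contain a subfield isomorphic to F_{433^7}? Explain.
No: F_{433^7} is not a subfield of F_{433^8}

F_{p^m} embeds in F_{p^n} iff m | n. Here 7 ∤ 8 (since 8 = 1·7 + 1 with remainder 1 ≠ 0), so F_{433^7} is not a subfield of F_{433^8}. Equivalently: if it were, the tower law would give 7 = [F_{433^7}:F_433] dividing [F_{433^8}:F_433] = 8, contradiction.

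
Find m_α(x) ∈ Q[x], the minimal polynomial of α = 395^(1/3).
m_α(x) = x^3 - 395

α satisfies α^3 = 395, so x^3 - 395 annihilates α. By the rational root test, a rational root p/q (in lowest terms) of x^3 - 395 would satisfy p^3 = 395 q^3, forcing q = 1 and p^3 = 395; but 395 is not a perfect cube, contradiction. A monic cubic over Q with no rational root is irreducible (any nontrivial factorization would include a linear factor). Hence x^3 - 395 is the minimal polynomial of α, and in particular [Q(α):Q] = 3.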